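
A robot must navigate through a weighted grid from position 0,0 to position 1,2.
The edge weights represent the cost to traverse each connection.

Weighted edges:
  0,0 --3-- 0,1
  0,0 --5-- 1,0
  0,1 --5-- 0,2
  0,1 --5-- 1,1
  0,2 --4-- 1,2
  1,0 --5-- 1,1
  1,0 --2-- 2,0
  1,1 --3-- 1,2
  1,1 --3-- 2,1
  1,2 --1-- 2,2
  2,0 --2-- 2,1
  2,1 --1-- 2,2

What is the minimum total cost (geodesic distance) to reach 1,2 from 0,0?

Shortest path: 0,0 → 0,1 → 1,1 → 1,2, total weight = 11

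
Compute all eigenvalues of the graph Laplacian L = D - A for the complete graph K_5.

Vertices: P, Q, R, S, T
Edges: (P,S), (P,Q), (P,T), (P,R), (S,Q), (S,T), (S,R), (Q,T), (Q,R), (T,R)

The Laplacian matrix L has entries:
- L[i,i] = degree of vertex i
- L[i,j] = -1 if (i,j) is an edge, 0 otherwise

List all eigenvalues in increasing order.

For the complete graph K_n, L = nI − J (J = all-ones matrix). J has eigenvalues n (once, eigenvector 𝟙) and 0 (multiplicity n−1), so L has eigenvalues 0 (once) and n (multiplicity n−1). Here n = 5: eigenvalue 0 once and 5 with multiplicity 4.
Laplacian eigenvalues (increasing order): [0.0, 5.0, 5.0, 5.0, 5.0]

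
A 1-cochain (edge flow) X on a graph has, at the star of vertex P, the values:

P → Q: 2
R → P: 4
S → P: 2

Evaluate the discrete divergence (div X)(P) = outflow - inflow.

Divergence = sum of outgoing flows = 2 + (-4) + (-2) = -4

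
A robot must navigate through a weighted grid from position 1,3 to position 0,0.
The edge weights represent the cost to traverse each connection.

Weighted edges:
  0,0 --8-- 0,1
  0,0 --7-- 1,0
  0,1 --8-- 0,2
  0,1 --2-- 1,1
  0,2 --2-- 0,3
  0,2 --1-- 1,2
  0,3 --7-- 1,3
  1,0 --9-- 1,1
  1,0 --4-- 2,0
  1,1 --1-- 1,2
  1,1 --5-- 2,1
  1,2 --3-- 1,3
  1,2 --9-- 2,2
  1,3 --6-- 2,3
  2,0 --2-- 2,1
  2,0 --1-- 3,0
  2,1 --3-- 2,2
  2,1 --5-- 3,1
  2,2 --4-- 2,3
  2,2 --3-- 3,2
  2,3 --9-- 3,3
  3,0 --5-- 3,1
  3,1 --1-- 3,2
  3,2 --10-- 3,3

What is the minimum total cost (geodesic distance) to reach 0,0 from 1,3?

Shortest path: 1,3 → 1,2 → 1,1 → 0,1 → 0,0, total weight = 14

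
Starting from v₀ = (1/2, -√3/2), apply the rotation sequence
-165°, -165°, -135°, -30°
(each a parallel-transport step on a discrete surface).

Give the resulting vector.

Total rotation: (-165°) + (-165°) + (-135°) + (-30°) = -495° ≡ -135° (mod 360°). Final vector: (-0.9659, 0.2588)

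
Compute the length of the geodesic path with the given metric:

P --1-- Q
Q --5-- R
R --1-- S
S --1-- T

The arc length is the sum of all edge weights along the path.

Arc length = 1 + 5 + 1 + 1 = 8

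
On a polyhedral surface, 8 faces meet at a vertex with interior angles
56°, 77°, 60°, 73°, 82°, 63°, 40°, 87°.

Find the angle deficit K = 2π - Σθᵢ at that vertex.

Sum of angles = 538°. K = 360° - 538° = -178° = -89π/90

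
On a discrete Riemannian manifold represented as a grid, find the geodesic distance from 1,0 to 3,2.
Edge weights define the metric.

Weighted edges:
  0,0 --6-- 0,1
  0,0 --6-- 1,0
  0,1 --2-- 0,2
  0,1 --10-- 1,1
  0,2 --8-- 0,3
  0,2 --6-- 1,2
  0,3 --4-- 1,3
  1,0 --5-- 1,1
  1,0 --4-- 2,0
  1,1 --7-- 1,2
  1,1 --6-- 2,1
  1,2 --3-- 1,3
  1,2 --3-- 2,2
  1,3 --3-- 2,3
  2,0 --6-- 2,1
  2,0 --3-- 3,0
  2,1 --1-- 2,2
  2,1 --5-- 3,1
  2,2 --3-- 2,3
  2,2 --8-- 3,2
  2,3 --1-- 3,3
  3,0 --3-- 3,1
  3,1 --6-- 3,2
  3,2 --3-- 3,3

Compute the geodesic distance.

Shortest path: 1,0 → 2,0 → 3,0 → 3,1 → 3,2, total weight = 16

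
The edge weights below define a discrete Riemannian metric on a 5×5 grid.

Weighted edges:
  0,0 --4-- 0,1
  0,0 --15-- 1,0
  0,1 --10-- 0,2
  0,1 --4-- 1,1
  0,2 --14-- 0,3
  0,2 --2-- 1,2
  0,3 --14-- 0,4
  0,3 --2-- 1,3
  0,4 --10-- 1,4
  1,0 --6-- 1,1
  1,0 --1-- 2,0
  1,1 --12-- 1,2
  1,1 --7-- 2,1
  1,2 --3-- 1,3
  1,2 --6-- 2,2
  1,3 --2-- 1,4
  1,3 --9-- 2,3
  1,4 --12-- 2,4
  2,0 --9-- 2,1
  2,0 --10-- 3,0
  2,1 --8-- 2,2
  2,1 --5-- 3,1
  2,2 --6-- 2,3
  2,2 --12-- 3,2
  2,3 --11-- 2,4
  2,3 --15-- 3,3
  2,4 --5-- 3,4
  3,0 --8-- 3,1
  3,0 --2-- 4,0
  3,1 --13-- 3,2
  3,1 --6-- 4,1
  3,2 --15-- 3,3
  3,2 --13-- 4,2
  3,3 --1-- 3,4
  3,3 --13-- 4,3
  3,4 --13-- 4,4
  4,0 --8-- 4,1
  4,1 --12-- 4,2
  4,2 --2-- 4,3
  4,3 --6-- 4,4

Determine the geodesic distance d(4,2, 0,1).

Shortest path: 4,2 → 4,1 → 3,1 → 2,1 → 1,1 → 0,1, total weight = 34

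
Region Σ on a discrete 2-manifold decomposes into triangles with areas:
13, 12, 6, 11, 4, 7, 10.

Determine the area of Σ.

13 + 12 + 6 + 11 + 4 + 7 + 10 = 63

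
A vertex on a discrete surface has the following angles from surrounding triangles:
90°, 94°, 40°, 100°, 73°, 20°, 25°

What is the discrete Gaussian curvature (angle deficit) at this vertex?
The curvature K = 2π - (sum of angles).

Sum of angles = 442°. K = 360° - 442° = -82° = -41π/90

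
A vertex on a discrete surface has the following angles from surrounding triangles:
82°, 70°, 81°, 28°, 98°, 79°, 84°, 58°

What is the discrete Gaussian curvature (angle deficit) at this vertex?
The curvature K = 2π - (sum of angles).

Sum of angles = 580°. K = 360° - 580° = -220° = -11π/9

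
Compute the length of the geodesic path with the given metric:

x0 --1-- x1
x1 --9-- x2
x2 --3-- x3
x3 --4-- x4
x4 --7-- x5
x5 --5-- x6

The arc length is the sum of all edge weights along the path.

Arc length = 1 + 9 + 3 + 4 + 7 + 5 = 29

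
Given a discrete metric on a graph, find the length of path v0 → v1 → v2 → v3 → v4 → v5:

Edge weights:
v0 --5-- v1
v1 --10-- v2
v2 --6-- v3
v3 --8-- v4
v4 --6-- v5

Arc length = 5 + 10 + 6 + 8 + 6 = 35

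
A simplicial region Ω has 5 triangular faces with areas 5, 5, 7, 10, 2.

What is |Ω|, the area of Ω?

5 + 5 + 7 + 10 + 2 = 29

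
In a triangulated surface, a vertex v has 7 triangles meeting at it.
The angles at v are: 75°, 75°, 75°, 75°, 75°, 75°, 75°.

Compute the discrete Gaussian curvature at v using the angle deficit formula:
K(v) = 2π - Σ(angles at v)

Sum of angles = 525°. K = 360° - 525° = -165° = -11π/12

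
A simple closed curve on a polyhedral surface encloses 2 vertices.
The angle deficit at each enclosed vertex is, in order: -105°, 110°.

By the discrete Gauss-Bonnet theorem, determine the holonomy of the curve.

Holonomy = total enclosed curvature = (-105°) + 110° = 5°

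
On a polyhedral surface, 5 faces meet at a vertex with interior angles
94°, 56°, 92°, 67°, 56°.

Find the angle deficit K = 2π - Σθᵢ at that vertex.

Sum of angles = 365°. K = 360° - 365° = -5° = -π/36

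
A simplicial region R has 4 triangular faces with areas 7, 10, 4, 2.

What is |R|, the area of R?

7 + 10 + 4 + 2 = 23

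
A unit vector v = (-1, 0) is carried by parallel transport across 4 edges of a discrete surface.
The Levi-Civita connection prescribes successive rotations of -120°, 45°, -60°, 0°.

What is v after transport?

Total rotation: (-120°) + 45° + (-60°) + 0° = -135°. Final vector: (0.7071, 0.7071)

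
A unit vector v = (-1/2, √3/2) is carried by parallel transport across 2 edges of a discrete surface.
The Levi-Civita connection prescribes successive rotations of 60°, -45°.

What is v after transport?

Total rotation: 60° + (-45°) = 15°. Final vector: (-0.7071, 0.7071)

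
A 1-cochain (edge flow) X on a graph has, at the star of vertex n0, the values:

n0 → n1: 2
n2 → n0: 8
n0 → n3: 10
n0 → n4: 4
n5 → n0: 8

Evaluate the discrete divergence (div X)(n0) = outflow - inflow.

Divergence = sum of outgoing flows = 2 + (-8) + 10 + 4 + (-8) = 0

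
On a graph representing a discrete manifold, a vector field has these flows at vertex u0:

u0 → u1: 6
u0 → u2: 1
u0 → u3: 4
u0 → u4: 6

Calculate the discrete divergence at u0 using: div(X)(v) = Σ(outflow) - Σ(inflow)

Divergence = sum of outgoing flows = 6 + 1 + 4 + 6 = 17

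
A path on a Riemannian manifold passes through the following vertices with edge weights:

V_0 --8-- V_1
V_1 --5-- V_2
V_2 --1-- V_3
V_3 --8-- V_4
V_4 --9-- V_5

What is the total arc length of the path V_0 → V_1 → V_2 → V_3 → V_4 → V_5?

Arc length = 8 + 5 + 1 + 8 + 9 = 31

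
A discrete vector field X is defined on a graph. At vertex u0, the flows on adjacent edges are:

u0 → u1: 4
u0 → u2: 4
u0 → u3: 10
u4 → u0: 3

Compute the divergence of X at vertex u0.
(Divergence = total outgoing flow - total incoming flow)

Divergence = sum of outgoing flows = 4 + 4 + 10 + (-3) = 15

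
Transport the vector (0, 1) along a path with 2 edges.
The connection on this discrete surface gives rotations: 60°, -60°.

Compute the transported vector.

Total rotation: 60° + (-60°) = 0°. Final vector: (0, 1)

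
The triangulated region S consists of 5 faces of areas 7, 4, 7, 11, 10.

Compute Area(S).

7 + 4 + 7 + 11 + 10 = 39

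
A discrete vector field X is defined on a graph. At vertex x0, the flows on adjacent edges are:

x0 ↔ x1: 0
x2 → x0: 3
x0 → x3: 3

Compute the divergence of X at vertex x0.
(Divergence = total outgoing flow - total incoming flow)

Divergence = sum of outgoing flows = 0 + (-3) + 3 = 0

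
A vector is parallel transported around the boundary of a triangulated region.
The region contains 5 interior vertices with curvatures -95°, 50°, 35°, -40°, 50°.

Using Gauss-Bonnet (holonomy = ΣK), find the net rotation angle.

Holonomy = total enclosed curvature = (-95°) + 50° + 35° + (-40°) + 50° = 0°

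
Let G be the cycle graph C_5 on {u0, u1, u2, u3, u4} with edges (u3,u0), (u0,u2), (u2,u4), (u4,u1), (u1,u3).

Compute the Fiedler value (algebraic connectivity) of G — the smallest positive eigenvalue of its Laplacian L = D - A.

The cycle graph C_n has Laplacian eigenvalues λ_k = 2 − 2cos(2πk/n), k = 0, 1, …, n−1. Here n = 5:
k=0: 2 − 2cos(0) = 0.0; k=1: 2 − 2cos(2π/5) = 1.382; k=2: 2 − 2cos(4π/5) = 3.618; k=3: 2 − 2cos(6π/5) = 3.618; k=4: 2 − 2cos(8π/5) = 1.382.
Laplacian eigenvalues: [0.0, 1.382, 1.382, 3.618, 3.618]. Algebraic connectivity (smallest non-zero eigenvalue) = 1.382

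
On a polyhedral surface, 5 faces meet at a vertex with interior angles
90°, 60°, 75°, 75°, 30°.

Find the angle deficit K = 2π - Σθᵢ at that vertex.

Sum of angles = 330°. K = 360° - 330° = 30°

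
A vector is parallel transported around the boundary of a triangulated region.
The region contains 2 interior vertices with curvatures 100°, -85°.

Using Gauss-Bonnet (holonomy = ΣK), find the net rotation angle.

Holonomy = total enclosed curvature = 100° + (-85°) = 15°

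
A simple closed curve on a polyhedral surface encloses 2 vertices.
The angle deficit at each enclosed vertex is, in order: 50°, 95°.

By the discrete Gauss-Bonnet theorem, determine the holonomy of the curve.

Holonomy = total enclosed curvature = 50° + 95° = 145°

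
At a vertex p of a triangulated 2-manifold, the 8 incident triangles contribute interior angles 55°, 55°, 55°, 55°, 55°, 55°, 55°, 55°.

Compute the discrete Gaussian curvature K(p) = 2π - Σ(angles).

Sum of angles = 440°. K = 360° - 440° = -80° = -4π/9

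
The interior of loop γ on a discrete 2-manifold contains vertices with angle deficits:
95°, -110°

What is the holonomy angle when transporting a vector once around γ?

Holonomy = total enclosed curvature = 95° + (-110°) = -15°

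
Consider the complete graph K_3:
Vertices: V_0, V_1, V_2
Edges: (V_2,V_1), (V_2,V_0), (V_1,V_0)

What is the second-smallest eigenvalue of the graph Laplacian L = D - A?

For the complete graph K_n, L = nI − J (J = all-ones matrix). J has eigenvalues n (once, eigenvector 𝟙) and 0 (multiplicity n−1), so L has eigenvalues 0 (once) and n (multiplicity n−1). Here n = 3: eigenvalue 0 once and 3 with multiplicity 2.
Laplacian eigenvalues: [0.0, 3.0, 3.0]. Algebraic connectivity (smallest non-zero eigenvalue) = 3.0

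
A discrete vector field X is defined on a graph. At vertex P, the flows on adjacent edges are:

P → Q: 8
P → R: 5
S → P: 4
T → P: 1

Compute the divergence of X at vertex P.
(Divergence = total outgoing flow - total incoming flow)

Divergence = sum of outgoing flows = 8 + 5 + (-4) + (-1) = 8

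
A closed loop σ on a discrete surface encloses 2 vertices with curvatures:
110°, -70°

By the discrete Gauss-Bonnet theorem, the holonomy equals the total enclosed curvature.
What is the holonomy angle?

Holonomy = total enclosed curvature = 110° + (-70°) = 40°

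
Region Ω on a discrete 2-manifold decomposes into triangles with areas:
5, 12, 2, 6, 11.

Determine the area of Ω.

5 + 12 + 2 + 6 + 11 = 36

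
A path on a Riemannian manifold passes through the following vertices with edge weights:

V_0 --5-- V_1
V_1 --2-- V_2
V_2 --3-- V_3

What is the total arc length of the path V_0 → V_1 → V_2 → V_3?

Arc length = 5 + 2 + 3 = 10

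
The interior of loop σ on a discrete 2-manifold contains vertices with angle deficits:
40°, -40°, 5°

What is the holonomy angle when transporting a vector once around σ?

Holonomy = total enclosed curvature = 40° + (-40°) + 5° = 5°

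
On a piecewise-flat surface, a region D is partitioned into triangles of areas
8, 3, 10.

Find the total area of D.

8 + 3 + 10 = 21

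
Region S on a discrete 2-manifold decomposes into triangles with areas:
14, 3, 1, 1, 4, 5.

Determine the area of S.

14 + 3 + 1 + 1 + 4 + 5 = 28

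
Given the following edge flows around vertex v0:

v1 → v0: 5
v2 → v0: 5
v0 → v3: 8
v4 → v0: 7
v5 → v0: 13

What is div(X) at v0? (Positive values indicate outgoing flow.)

Divergence = sum of outgoing flows = (-5) + (-5) + 8 + (-7) + (-13) = -22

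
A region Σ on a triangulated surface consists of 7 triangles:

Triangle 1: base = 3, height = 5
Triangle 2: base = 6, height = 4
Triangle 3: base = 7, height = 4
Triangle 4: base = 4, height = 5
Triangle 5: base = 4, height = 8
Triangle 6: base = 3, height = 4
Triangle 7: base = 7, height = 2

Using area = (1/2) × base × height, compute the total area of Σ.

(1/2)×3×5 + (1/2)×6×4 + (1/2)×7×4 + (1/2)×4×5 + (1/2)×4×8 + (1/2)×3×4 + (1/2)×7×2 = 72.5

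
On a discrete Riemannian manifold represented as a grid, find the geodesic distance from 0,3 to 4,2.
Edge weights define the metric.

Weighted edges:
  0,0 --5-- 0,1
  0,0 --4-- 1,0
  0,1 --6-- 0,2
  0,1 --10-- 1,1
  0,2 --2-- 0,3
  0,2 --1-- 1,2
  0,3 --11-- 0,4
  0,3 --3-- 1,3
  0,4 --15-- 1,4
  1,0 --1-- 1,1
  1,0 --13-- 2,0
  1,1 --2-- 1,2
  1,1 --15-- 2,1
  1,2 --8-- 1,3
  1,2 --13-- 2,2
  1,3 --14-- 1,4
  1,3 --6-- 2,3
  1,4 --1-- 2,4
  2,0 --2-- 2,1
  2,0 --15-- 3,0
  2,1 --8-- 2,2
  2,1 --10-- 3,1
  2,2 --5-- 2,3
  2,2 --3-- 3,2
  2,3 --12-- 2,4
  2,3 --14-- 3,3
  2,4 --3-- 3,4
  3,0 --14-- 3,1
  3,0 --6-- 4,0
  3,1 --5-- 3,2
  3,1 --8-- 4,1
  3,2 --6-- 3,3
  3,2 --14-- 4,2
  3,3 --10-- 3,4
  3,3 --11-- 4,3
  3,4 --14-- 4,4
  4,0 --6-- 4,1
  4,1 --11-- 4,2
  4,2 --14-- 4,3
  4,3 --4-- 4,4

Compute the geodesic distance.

Shortest path: 0,3 → 1,3 → 2,3 → 2,2 → 3,2 → 4,2, total weight = 31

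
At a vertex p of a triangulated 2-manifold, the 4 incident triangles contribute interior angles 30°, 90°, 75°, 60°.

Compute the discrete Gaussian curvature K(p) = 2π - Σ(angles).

Sum of angles = 255°. K = 360° - 255° = 105° = 7π/12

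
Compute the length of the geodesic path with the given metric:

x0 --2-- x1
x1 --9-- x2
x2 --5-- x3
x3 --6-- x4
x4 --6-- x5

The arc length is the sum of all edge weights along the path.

Arc length = 2 + 9 + 5 + 6 + 6 = 28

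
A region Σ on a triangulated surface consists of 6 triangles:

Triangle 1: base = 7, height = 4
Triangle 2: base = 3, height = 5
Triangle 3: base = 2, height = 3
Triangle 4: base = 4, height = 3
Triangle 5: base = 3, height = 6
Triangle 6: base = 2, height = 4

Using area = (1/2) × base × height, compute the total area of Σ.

(1/2)×7×4 + (1/2)×3×5 + (1/2)×2×3 + (1/2)×4×3 + (1/2)×3×6 + (1/2)×2×4 = 43.5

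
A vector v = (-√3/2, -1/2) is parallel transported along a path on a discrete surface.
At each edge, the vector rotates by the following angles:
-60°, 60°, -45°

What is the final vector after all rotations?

Total rotation: (-60°) + 60° + (-45°) = -45°. Final vector: (-0.9659, 0.2588)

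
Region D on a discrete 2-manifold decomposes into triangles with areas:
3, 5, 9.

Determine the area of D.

3 + 5 + 9 = 17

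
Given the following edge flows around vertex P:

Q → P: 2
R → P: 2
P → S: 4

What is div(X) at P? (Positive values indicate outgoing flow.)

Divergence = sum of outgoing flows = (-2) + (-2) + 4 = 0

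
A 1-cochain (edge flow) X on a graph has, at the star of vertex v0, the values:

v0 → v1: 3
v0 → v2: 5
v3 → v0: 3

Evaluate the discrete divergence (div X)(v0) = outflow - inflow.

Divergence = sum of outgoing flows = 3 + 5 + (-3) = 5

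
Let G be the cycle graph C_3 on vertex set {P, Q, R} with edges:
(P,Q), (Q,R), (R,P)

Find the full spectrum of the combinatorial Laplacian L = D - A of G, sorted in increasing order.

The cycle graph C_n has Laplacian eigenvalues λ_k = 2 − 2cos(2πk/n), k = 0, 1, …, n−1. Here n = 3:
k=0: 2 − 2cos(0) = 0.0; k=1: 2 − 2cos(2π/3) = 3.0; k=2: 2 − 2cos(4π/3) = 3.0.
Laplacian eigenvalues (increasing order): [0.0, 3.0, 3.0]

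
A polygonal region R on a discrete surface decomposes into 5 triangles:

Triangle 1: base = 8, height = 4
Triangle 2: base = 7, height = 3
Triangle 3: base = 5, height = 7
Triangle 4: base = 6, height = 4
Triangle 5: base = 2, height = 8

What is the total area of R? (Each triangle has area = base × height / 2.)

(1/2)×8×4 + (1/2)×7×3 + (1/2)×5×7 + (1/2)×6×4 + (1/2)×2×8 = 64.0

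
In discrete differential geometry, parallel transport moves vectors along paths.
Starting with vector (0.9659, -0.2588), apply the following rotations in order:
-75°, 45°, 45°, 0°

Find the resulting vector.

Total rotation: (-75°) + 45° + 45° + 0° = 15°. Final vector: (1, 0)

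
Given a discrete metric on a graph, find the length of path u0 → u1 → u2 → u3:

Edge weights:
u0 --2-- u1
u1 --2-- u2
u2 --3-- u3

Arc length = 2 + 2 + 3 = 7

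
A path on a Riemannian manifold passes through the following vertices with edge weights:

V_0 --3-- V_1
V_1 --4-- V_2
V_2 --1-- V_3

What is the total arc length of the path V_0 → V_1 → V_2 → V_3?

Arc length = 3 + 4 + 1 = 8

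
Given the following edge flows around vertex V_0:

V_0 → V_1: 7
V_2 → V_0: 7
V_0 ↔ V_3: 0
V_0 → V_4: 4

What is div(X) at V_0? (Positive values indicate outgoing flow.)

Divergence = sum of outgoing flows = 7 + (-7) + 0 + 4 = 4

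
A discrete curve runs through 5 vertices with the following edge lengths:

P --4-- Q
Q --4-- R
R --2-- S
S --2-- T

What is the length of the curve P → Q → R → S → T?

Arc length = 4 + 4 + 2 + 2 = 12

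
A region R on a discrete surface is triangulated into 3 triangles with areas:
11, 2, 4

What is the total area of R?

11 + 2 + 4 = 17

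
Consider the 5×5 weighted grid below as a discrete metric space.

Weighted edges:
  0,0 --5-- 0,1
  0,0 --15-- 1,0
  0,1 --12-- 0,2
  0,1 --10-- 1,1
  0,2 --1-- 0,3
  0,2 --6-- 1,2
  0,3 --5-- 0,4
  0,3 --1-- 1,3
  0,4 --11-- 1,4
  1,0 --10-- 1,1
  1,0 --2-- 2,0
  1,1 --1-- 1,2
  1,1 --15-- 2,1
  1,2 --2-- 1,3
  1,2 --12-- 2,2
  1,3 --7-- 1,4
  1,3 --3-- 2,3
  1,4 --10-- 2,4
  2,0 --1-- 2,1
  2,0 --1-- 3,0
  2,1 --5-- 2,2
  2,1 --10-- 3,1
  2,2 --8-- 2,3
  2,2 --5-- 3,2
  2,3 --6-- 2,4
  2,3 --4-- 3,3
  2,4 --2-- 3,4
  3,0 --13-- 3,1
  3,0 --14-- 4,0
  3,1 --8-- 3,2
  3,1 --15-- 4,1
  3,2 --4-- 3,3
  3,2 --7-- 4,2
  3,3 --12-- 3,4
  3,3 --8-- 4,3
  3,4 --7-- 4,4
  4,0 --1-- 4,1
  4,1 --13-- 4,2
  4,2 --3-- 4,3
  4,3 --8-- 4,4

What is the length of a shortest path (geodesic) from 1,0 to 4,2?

Shortest path: 1,0 → 2,0 → 2,1 → 2,2 → 3,2 → 4,2, total weight = 20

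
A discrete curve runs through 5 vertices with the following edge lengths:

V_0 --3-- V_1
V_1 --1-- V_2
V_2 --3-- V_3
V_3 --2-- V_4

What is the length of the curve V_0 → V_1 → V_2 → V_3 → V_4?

Arc length = 3 + 1 + 3 + 2 = 9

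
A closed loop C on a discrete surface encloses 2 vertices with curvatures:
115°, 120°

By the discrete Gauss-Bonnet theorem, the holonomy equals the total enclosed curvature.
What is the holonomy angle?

Holonomy = total enclosed curvature = 115° + 120° = 235°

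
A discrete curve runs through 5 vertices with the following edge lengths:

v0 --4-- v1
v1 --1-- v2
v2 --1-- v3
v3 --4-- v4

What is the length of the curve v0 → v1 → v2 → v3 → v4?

Arc length = 4 + 1 + 1 + 4 = 10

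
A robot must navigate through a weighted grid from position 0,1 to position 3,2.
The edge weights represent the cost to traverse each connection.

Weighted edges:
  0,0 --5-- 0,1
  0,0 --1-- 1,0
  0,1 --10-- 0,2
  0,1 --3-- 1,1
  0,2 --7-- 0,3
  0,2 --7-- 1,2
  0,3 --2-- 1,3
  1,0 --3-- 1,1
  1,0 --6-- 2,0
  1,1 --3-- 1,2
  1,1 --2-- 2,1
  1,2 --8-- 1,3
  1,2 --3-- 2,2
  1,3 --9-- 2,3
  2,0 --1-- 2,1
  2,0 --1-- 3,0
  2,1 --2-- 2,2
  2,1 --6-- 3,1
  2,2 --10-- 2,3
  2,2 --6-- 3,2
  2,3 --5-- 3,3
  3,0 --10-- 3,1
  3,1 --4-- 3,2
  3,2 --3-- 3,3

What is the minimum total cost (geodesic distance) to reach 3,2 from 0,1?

Shortest path: 0,1 → 1,1 → 2,1 → 2,2 → 3,2, total weight = 13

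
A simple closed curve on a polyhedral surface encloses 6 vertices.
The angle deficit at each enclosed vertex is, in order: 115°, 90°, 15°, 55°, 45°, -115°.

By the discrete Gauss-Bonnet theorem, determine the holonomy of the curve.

Holonomy = total enclosed curvature = 115° + 90° + 15° + 55° + 45° + (-115°) = 205°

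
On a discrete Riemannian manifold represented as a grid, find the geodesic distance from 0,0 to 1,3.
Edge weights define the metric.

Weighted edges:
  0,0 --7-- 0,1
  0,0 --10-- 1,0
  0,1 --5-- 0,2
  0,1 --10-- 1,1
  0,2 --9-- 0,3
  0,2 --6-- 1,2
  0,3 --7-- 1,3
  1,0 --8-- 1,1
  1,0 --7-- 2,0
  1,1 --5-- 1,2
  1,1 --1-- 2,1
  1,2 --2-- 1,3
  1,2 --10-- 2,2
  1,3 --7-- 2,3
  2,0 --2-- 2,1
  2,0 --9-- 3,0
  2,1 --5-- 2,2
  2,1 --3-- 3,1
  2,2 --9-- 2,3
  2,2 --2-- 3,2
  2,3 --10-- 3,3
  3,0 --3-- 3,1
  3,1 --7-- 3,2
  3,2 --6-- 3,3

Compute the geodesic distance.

Shortest path: 0,0 → 0,1 → 0,2 → 1,2 → 1,3, total weight = 20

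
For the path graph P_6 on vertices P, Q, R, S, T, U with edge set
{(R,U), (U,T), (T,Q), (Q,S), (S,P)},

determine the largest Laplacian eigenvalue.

The path graph P_n has Laplacian eigenvalues λ_k = 2 − 2cos(kπ/n), k = 0, 1, …, n−1. Here n = 6:
k=0: 2 − 2cos(0) = 0.0; k=1: 2 − 2cos(π/6) = 0.2679; k=2: 2 − 2cos(π/3) = 1.0; k=3: 2 − 2cos(π/2) = 2.0; k=4: 2 − 2cos(2π/3) = 3.0; k=5: 2 − 2cos(5π/6) = 3.7321.
Laplacian eigenvalues: [0.0, 0.2679, 1.0, 2.0, 3.0, 3.7321]. Largest eigenvalue (spectral radius) = 3.7321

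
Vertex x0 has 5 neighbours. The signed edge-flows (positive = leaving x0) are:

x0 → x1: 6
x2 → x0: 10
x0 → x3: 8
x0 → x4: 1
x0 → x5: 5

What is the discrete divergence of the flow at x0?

Divergence = sum of outgoing flows = 6 + (-10) + 8 + 1 + 5 = 10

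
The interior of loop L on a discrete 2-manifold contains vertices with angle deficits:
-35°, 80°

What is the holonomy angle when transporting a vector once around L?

Holonomy = total enclosed curvature = (-35°) + 80° = 45°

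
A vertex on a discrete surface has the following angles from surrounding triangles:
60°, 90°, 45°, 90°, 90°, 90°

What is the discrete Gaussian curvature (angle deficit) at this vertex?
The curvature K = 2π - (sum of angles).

Sum of angles = 465°. K = 360° - 465° = -105°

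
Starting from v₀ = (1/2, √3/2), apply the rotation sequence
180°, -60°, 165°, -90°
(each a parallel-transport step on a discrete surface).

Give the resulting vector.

Total rotation: 180° + (-60°) + 165° + (-90°) = 195° ≡ -165° (mod 360°). Final vector: (-0.2588, -0.9659)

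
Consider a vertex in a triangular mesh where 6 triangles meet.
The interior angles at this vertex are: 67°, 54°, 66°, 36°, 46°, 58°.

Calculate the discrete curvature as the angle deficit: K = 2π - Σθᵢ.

Sum of angles = 327°. K = 360° - 327° = 33° = 11π/60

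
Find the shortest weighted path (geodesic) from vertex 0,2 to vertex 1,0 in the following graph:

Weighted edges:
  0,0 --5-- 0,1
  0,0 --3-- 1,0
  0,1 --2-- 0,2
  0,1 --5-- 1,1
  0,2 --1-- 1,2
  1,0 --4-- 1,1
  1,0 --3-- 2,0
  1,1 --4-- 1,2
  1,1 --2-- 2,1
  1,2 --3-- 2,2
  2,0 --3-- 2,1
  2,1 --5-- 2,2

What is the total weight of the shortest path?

Shortest path: 0,2 → 1,2 → 1,1 → 1,0, total weight = 9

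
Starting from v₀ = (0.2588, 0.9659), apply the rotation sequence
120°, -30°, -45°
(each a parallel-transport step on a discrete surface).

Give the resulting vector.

Total rotation: 120° + (-30°) + (-45°) = 45°. Final vector: (-0.5000, 0.8660)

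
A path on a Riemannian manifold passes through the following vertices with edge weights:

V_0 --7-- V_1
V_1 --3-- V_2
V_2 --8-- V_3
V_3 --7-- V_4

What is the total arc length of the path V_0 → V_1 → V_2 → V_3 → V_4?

Arc length = 7 + 3 + 8 + 7 = 25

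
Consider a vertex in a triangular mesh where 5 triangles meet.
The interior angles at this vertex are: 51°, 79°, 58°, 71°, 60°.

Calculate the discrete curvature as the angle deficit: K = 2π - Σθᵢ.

Sum of angles = 319°. K = 360° - 319° = 41° = 41π/180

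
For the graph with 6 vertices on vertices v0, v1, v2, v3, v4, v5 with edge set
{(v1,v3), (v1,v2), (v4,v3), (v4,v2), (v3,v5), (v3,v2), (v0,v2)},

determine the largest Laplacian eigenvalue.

Degrees: deg(v0) = 1, deg(v1) = 2, deg(v2) = 4, deg(v3) = 4, deg(v4) = 2, deg(v5) = 1.
L = D − A with rows/columns ordered (v0, v1, v2, v3, v4, v5):
  [ 1,  0, -1,  0,  0,  0]
  [ 0,  2, -1, -1,  0,  0]
  [-1, -1,  4, -1, -1,  0]
  [ 0, -1, -1,  4, -1, -1]
  [ 0,  0, -1, -1,  2,  0]
  [ 0,  0,  0, -1,  0,  1]
Characteristic polynomial: det(λI − L) = λ(λ² − 6λ + 4)(λ² − 6λ + 6)(λ − 2).
Roots: λ = 0; (λ² − 6λ + 4) = 0 ⇒ λ = 3 ± √5 ≈ 0.7639, 5.2361; (λ² − 6λ + 6) = 0 ⇒ λ = 3 ± √3 ≈ 1.2679, 4.7321; (λ − 2) = 0 ⇒ λ = 2.
(Check: the roots sum (with multiplicity) to 14, matching trace L = Σdeg = 2·7 = 14.)
Laplacian eigenvalues: [0.0, 0.7639, 1.2679, 2.0, 4.7321, 5.2361]. Largest eigenvalue (spectral radius) = 5.2361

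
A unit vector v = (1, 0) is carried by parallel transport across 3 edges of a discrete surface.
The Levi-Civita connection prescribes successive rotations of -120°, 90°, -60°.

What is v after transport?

Total rotation: (-120°) + 90° + (-60°) = -90°. Final vector: (0, -1)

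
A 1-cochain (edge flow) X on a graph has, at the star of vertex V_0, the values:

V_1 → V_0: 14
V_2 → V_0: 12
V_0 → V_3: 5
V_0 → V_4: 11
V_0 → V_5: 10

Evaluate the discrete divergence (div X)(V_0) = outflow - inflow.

Divergence = sum of outgoing flows = (-14) + (-12) + 5 + 11 + 10 = 0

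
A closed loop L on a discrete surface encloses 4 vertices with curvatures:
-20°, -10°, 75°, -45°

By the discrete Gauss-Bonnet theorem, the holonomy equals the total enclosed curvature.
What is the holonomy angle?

Holonomy = total enclosed curvature = (-20°) + (-10°) + 75° + (-45°) = 0°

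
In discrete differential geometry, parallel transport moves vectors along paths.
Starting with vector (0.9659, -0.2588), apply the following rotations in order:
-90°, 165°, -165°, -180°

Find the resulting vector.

Total rotation: (-90°) + 165° + (-165°) + (-180°) = -270° ≡ 90° (mod 360°). Final vector: (0.2588, 0.9659)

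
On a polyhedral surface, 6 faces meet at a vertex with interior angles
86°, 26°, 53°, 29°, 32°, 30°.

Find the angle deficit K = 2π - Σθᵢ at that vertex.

Sum of angles = 256°. K = 360° - 256° = 104° = 26π/45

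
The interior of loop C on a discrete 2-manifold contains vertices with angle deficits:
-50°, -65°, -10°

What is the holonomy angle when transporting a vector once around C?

Holonomy = total enclosed curvature = (-50°) + (-65°) + (-10°) = -125°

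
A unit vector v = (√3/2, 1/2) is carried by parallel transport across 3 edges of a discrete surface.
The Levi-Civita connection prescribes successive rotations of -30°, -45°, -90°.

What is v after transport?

Total rotation: (-30°) + (-45°) + (-90°) = -165°. Final vector: (-0.7071, -0.7071)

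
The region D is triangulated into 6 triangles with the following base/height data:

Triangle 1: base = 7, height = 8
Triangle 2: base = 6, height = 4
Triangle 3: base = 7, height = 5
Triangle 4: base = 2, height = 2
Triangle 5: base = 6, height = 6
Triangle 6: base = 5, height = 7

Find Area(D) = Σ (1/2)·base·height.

(1/2)×7×8 + (1/2)×6×4 + (1/2)×7×5 + (1/2)×2×2 + (1/2)×6×6 + (1/2)×5×7 = 95.0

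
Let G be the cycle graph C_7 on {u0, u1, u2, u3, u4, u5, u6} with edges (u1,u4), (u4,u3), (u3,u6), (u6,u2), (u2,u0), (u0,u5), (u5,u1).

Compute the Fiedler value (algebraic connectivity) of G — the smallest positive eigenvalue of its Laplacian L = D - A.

The cycle graph C_n has Laplacian eigenvalues λ_k = 2 − 2cos(2πk/n), k = 0, 1, …, n−1. Here n = 7:
k=0: 2 − 2cos(0) = 0.0; k=1: 2 − 2cos(2π/7) = 0.753; k=2: 2 − 2cos(4π/7) = 2.445; k=3: 2 − 2cos(6π/7) = 3.8019; k=4: 2 − 2cos(8π/7) = 3.8019; k=5: 2 − 2cos(10π/7) = 2.445; k=6: 2 − 2cos(12π/7) = 0.753.
Laplacian eigenvalues: [0.0, 0.753, 0.753, 2.445, 2.445, 3.8019, 3.8019]. Algebraic connectivity (smallest non-zero eigenvalue) = 0.753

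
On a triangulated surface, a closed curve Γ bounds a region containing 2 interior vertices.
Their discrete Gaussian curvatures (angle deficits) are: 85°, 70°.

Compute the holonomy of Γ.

Holonomy = total enclosed curvature = 85° + 70° = 155°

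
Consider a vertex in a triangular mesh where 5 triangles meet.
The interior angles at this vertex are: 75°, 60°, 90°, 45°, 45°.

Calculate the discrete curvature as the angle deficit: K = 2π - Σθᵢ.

Sum of angles = 315°. K = 360° - 315° = 45° = π/4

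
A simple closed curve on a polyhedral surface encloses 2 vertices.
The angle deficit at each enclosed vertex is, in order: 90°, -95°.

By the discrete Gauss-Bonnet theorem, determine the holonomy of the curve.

Holonomy = total enclosed curvature = 90° + (-95°) = -5°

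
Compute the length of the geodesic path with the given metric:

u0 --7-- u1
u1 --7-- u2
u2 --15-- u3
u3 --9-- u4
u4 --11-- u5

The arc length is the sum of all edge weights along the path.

Arc length = 7 + 7 + 15 + 9 + 11 = 49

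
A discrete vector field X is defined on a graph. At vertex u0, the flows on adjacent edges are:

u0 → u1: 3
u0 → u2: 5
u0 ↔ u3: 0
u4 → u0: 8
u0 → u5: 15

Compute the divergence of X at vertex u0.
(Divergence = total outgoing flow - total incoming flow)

Divergence = sum of outgoing flows = 3 + 5 + 0 + (-8) + 15 = 15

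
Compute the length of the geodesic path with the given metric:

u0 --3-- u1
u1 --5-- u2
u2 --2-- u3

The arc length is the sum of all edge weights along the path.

Arc length = 3 + 5 + 2 = 10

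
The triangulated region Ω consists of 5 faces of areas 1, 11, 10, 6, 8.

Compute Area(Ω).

1 + 11 + 10 + 6 + 8 = 36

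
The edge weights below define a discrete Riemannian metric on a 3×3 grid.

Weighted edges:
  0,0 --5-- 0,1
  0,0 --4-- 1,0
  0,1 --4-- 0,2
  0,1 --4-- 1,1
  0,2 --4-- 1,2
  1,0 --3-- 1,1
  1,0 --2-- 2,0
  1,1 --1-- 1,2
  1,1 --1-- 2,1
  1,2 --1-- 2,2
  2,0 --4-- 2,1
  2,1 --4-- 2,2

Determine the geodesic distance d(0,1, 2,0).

Shortest path: 0,1 → 1,1 → 2,1 → 2,0, total weight = 9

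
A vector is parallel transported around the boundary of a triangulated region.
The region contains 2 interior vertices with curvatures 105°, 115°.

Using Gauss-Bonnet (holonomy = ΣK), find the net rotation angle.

Holonomy = total enclosed curvature = 105° + 115° = 220°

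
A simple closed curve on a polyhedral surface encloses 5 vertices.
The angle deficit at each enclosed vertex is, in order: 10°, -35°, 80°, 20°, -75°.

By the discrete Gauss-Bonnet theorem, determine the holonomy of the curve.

Holonomy = total enclosed curvature = 10° + (-35°) + 80° + 20° + (-75°) = 0°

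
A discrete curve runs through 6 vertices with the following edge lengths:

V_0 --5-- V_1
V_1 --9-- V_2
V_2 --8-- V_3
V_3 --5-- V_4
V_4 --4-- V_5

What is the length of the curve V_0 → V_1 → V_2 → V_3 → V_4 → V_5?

Arc length = 5 + 9 + 8 + 5 + 4 = 31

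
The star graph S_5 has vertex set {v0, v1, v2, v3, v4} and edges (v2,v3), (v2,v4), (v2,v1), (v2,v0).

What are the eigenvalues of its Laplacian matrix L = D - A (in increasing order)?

The star S_5 is the complete bipartite graph K_{1,4} (one hub of degree 4, 4 leaves of degree 1). The Laplacian spectrum of K_{p,q} is 0, p (multiplicity q−1), q (multiplicity p−1), p+q. With p = 1, q = 4: 0 once, 1 with multiplicity 3, and 5 once. (Check: trace L = sum of degrees = 8 = 3·1 + 5.)
Laplacian eigenvalues (increasing order): [0.0, 1.0, 1.0, 1.0, 5.0]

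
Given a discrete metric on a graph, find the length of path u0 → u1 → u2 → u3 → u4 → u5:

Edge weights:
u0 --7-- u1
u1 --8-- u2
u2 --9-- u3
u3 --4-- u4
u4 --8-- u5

Arc length = 7 + 8 + 9 + 4 + 8 = 36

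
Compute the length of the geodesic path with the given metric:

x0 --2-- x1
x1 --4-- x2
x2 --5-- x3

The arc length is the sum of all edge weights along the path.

Arc length = 2 + 4 + 5 = 11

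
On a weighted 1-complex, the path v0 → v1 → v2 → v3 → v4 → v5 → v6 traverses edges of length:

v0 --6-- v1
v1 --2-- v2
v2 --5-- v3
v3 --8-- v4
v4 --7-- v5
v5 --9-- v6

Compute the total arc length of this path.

Arc length = 6 + 2 + 5 + 8 + 7 + 9 = 37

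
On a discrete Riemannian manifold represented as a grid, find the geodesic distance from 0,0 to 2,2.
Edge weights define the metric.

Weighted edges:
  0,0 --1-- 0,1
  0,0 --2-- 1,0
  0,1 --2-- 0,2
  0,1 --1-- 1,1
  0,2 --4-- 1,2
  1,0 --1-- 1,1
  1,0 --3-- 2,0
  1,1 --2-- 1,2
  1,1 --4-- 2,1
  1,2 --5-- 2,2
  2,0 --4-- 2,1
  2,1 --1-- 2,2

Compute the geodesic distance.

Shortest path: 0,0 → 0,1 → 1,1 → 2,1 → 2,2, total weight = 7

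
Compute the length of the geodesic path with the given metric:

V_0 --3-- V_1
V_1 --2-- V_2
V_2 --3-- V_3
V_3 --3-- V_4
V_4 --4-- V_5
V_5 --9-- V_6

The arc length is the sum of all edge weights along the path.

Arc length = 3 + 2 + 3 + 3 + 4 + 9 = 24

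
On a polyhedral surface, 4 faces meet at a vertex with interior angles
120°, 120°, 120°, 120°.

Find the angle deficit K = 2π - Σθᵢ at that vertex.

Sum of angles = 480°. K = 360° - 480° = -120° = -2π/3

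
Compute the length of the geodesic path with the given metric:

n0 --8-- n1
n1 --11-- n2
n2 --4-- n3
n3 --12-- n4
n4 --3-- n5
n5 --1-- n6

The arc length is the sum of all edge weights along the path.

Arc length = 8 + 11 + 4 + 12 + 3 + 1 = 39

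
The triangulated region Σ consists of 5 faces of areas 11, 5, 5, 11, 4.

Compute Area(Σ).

11 + 5 + 5 + 11 + 4 = 36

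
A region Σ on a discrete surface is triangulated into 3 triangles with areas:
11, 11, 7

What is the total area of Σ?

11 + 11 + 7 = 29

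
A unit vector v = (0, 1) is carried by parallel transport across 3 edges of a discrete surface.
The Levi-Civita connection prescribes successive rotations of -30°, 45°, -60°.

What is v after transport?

Total rotation: (-30°) + 45° + (-60°) = -45°. Final vector: (0.7071, 0.7071)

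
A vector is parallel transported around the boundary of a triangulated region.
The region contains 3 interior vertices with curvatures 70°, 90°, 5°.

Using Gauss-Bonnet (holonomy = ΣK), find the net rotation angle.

Holonomy = total enclosed curvature = 70° + 90° + 5° = 165°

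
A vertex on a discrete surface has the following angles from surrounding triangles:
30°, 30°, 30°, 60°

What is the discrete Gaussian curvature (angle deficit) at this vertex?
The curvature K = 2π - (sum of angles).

Sum of angles = 150°. K = 360° - 150° = 210°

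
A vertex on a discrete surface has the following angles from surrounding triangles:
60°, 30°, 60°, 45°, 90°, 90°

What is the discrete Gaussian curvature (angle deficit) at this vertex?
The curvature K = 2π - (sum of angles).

Sum of angles = 375°. K = 360° - 375° = -15° = -π/12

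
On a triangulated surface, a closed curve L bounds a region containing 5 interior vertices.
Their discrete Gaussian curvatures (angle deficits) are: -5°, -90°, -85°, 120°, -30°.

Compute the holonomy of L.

Holonomy = total enclosed curvature = (-5°) + (-90°) + (-85°) + 120° + (-30°) = -90°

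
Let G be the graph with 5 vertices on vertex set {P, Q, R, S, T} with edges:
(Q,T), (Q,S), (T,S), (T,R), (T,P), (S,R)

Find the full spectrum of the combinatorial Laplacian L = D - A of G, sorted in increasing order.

Degrees: deg(P) = 1, deg(Q) = 2, deg(R) = 2, deg(S) = 3, deg(T) = 4.
L = D − A with rows/columns ordered (P, Q, R, S, T):
  [ 1,  0,  0,  0, -1]
  [ 0,  2,  0, -1, -1]
  [ 0,  0,  2, -1, -1]
  [ 0, -1, -1,  3, -1]
  [-1, -1, -1, -1,  4]
Characteristic polynomial: det(λI − L) = λ(λ − 1)(λ − 2)(λ − 4)(λ − 5).
Roots: λ = 0; (λ − 1) = 0 ⇒ λ = 1; (λ − 2) = 0 ⇒ λ = 2; (λ − 4) = 0 ⇒ λ = 4; (λ − 5) = 0 ⇒ λ = 5.
(Check: the roots sum (with multiplicity) to 12, matching trace L = Σdeg = 2·6 = 12.)
Laplacian eigenvalues (increasing order): [0.0, 1.0, 2.0, 4.0, 5.0]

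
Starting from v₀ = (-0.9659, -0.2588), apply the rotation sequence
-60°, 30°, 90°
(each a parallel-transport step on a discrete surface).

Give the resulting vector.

Total rotation: (-60°) + 30° + 90° = 60°. Final vector: (-0.2588, -0.9659)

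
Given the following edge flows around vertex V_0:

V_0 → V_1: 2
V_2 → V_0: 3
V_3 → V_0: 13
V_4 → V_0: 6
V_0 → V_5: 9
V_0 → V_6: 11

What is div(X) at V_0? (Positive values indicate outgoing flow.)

Divergence = sum of outgoing flows = 2 + (-3) + (-13) + (-6) + 9 + 11 = 0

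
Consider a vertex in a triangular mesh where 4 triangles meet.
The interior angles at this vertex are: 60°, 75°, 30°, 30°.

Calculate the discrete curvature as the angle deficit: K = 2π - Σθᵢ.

Sum of angles = 195°. K = 360° - 195° = 165° = 11π/12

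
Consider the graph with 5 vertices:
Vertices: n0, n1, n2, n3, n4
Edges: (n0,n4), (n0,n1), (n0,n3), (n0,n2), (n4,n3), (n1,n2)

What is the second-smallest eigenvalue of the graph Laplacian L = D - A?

Degrees: deg(n0) = 4, deg(n1) = 2, deg(n2) = 2, deg(n3) = 2, deg(n4) = 2.
L = D − A with rows/columns ordered (n0, n1, n2, n3, n4):
  [ 4, -1, -1, -1, -1]
  [-1,  2, -1,  0,  0]
  [-1, -1,  2,  0,  0]
  [-1,  0,  0,  2, -1]
  [-1,  0,  0, -1,  2]
Characteristic polynomial: det(λI − L) = λ(λ − 1)(λ − 3)²(λ − 5).
Roots: λ = 0; (λ − 1) = 0 ⇒ λ = 1; (λ − 3) = 0 ⇒ λ = 3 (multiplicity 2); (λ − 5) = 0 ⇒ λ = 5.
(Check: the roots sum (with multiplicity) to 12, matching trace L = Σdeg = 2·6 = 12.)
Laplacian eigenvalues: [0.0, 1.0, 3.0, 3.0, 5.0]. Algebraic connectivity (smallest non-zero eigenvalue) = 1.0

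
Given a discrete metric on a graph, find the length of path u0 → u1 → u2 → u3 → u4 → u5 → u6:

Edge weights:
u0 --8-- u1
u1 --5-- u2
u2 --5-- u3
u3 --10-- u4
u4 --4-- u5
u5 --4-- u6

Arc length = 8 + 5 + 5 + 10 + 4 + 4 = 36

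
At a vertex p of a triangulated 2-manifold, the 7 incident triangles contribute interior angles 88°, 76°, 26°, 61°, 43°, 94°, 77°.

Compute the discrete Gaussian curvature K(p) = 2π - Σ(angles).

Sum of angles = 465°. K = 360° - 465° = -105° = -7π/12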